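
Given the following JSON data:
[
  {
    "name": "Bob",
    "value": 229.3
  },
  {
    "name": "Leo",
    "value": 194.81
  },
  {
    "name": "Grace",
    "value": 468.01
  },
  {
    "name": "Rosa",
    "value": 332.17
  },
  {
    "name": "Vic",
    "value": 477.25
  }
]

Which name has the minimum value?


Comparing values:
  Bob: 229.3
  Leo: 194.81
  Grace: 468.01
  Rosa: 332.17
  Vic: 477.25
Minimum: Leo (194.81)

ANSWER: Leo


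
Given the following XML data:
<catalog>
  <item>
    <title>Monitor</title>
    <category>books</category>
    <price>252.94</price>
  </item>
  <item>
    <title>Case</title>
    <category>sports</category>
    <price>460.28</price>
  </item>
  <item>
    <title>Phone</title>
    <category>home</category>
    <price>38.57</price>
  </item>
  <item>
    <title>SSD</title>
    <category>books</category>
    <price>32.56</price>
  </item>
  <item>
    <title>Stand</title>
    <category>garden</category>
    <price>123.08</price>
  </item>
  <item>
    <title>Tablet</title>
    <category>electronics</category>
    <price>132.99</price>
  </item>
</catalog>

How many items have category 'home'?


Scanning <item> elements for <category>home</category>:
  Item 3: Phone -> MATCH
Count: 1

ANSWER: 1


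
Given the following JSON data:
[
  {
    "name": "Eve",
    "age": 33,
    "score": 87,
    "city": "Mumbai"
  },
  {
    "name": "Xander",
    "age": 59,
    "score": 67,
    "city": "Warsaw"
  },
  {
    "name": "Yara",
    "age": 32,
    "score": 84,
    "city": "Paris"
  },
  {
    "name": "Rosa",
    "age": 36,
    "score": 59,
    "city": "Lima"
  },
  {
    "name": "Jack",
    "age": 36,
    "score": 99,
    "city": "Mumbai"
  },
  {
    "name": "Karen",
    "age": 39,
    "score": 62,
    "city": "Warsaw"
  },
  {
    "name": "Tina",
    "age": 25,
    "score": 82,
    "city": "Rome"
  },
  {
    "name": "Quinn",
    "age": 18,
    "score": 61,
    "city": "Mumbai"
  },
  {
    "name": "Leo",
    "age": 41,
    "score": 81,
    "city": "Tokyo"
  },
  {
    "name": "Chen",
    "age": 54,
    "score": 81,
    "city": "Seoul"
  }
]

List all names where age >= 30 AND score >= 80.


Checking both conditions:
  Eve (age=33, score=87) -> YES
  Xander (age=59, score=67) -> no
  Yara (age=32, score=84) -> YES
  Rosa (age=36, score=59) -> no
  Jack (age=36, score=99) -> YES
  Karen (age=39, score=62) -> no
  Tina (age=25, score=82) -> no
  Quinn (age=18, score=61) -> no
  Leo (age=41, score=81) -> YES
  Chen (age=54, score=81) -> YES


ANSWER: Eve, Yara, Jack, Leo, Chen


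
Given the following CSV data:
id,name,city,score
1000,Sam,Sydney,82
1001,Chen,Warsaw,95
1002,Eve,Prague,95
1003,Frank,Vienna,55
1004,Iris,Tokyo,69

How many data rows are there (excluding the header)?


Counting rows (excluding header):
Header: id,name,city,score
Data rows: 5

ANSWER: 5


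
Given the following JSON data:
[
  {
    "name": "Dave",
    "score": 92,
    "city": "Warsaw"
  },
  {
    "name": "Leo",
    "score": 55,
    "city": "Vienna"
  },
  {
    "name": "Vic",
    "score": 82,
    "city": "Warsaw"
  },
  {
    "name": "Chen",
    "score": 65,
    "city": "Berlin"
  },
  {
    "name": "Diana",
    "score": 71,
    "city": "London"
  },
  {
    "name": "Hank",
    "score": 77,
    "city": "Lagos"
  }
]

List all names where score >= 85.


Filtering records where score >= 85:
  Dave (score=92) -> YES
  Leo (score=55) -> no
  Vic (score=82) -> no
  Chen (score=65) -> no
  Diana (score=71) -> no
  Hank (score=77) -> no


ANSWER: Dave


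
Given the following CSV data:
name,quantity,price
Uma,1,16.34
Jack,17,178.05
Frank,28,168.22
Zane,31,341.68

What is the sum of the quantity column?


Values in 'quantity' column:
  Row 1: 1
  Row 2: 17
  Row 3: 28
  Row 4: 31
Sum = 1 + 17 + 28 + 31 = 77

ANSWER: 77


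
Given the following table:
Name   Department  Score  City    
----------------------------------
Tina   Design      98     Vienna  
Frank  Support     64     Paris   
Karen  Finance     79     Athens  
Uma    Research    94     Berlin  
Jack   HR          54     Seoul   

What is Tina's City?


Row 1: Tina
City = Vienna

ANSWER: Vienna


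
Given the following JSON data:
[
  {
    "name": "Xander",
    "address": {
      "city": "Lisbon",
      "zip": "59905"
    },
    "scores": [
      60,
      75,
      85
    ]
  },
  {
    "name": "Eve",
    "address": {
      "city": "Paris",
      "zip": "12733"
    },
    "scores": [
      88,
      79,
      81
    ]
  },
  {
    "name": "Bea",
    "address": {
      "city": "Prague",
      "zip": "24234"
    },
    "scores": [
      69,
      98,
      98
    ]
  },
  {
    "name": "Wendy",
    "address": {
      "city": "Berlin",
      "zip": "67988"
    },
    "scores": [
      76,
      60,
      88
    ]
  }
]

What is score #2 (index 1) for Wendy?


Path: records[3].scores[1]
Value: 60

ANSWER: 60


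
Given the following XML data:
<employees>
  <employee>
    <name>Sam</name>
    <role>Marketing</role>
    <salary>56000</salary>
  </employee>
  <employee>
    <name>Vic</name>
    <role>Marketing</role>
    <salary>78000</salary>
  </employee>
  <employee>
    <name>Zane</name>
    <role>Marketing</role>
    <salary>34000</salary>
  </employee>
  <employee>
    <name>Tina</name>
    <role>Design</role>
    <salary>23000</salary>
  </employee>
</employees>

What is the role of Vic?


Searching for <employee> with <name>Vic</name>
Found at position 2
<role>Marketing</role>

ANSWER: Marketing


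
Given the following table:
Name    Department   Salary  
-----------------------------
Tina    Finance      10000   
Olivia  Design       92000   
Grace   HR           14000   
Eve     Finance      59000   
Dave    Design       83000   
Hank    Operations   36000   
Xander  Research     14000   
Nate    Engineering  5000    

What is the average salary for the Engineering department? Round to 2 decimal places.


Engineering department members:
  Nate: 5000
Sum = 5000
Count = 1
Average = 5000 / 1 = 5000.00

ANSWER: 5000.00


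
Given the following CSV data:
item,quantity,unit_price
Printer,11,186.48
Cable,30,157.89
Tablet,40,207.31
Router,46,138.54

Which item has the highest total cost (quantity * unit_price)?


Computing row totals:
  Printer: 2051.28
  Cable: 4736.7
  Tablet: 8292.4
  Router: 6372.84
Maximum: Tablet (8292.4)

ANSWER: Tablet


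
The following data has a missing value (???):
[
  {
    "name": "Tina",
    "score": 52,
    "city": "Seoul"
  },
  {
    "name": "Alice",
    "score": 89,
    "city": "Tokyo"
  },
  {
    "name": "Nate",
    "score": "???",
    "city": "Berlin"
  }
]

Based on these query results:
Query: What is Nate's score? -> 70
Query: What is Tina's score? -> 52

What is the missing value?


The missing value is Nate's score
From query: Nate's score = 70

ANSWER: 70


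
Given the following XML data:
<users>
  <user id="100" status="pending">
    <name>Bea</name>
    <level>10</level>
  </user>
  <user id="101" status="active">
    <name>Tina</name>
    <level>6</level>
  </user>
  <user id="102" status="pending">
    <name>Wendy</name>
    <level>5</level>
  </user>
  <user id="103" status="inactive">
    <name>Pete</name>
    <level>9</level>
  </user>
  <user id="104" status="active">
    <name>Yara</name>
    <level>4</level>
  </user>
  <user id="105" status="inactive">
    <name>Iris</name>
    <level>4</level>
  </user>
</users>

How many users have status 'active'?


Counting users with status='active':
  Tina (id=101) -> MATCH
  Yara (id=104) -> MATCH
Count: 2

ANSWER: 2


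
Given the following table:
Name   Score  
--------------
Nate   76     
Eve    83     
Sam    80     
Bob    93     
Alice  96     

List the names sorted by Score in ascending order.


Sorting by Score (ascending):
  Nate: 76
  Sam: 80
  Eve: 83
  Bob: 93
  Alice: 96


ANSWER: Nate, Sam, Eve, Bob, Alice


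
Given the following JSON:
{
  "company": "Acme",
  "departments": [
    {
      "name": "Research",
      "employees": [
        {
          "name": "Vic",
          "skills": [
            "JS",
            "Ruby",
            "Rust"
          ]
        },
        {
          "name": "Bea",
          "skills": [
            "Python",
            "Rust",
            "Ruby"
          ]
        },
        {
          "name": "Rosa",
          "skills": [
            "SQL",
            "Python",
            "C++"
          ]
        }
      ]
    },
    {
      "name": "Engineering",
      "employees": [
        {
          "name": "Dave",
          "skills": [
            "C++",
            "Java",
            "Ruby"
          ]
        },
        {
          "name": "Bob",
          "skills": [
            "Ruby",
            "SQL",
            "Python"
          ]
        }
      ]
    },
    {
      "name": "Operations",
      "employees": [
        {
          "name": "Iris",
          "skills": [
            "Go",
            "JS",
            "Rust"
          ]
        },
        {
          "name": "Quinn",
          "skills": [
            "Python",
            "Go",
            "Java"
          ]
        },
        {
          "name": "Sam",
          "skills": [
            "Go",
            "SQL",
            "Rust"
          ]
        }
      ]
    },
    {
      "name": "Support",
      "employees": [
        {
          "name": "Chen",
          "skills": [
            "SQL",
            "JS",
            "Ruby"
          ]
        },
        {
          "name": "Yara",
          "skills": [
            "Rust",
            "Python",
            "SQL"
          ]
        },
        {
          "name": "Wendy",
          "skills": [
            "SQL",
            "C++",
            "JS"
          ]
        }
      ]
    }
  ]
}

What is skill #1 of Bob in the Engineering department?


Path: departments[1].employees[1].skills[0]
Value: Ruby

ANSWER: Ruby


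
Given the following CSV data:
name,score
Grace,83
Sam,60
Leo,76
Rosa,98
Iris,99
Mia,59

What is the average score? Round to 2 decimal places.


Scores: 83, 60, 76, 98, 99, 59
Sum = 475
Count = 6
Average = 475 / 6 = 79.17

ANSWER: 79.17


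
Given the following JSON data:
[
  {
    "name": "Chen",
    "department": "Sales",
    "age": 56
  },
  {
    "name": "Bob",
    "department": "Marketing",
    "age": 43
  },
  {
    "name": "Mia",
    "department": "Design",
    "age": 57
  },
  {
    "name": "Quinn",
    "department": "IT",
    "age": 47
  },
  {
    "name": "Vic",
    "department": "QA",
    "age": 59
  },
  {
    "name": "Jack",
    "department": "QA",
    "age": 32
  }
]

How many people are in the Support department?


Scanning records for department = Support
  No matches found
Count: 0

ANSWER: 0


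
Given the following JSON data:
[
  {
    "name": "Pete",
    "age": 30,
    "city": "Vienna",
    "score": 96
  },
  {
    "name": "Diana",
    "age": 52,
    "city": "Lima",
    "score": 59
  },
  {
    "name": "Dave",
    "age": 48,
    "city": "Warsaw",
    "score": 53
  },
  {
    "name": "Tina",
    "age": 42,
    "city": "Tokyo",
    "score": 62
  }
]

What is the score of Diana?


Looking up record where name = Diana
Record index: 1
Field 'score' = 59

ANSWER: 59


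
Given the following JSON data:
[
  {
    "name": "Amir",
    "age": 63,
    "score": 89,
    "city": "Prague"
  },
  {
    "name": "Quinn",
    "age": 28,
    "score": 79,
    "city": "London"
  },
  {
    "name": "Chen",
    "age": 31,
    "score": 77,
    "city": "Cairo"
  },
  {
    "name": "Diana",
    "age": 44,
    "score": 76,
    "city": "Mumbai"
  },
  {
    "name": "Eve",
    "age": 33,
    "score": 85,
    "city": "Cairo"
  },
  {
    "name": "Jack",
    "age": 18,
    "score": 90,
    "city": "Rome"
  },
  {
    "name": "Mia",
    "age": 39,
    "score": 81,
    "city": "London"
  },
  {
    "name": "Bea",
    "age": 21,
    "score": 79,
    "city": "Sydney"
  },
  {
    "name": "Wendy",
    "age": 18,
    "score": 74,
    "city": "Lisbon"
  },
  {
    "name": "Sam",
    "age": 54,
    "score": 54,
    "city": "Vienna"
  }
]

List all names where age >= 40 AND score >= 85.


Checking both conditions:
  Amir (age=63, score=89) -> YES
  Quinn (age=28, score=79) -> no
  Chen (age=31, score=77) -> no
  Diana (age=44, score=76) -> no
  Eve (age=33, score=85) -> no
  Jack (age=18, score=90) -> no
  Mia (age=39, score=81) -> no
  Bea (age=21, score=79) -> no
  Wendy (age=18, score=74) -> no
  Sam (age=54, score=54) -> no


ANSWER: Amir


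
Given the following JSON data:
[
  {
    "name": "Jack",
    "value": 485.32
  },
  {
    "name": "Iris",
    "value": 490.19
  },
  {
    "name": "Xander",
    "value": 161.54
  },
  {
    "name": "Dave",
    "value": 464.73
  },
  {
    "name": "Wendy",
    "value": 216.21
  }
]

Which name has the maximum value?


Comparing values:
  Jack: 485.32
  Iris: 490.19
  Xander: 161.54
  Dave: 464.73
  Wendy: 216.21
Maximum: Iris (490.19)

ANSWER: Iris


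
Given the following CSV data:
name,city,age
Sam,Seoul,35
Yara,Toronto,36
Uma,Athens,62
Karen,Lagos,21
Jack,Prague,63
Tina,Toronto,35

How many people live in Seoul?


Scanning city column for 'Seoul':
  Row 1: Sam -> MATCH
Total matches: 1

ANSWER: 1


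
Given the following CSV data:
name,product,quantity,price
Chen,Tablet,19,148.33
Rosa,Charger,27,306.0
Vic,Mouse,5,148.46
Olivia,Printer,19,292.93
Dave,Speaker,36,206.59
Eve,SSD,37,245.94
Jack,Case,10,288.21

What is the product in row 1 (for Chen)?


Row 1: Chen
Column 'product' = Tablet

ANSWER: Tablet


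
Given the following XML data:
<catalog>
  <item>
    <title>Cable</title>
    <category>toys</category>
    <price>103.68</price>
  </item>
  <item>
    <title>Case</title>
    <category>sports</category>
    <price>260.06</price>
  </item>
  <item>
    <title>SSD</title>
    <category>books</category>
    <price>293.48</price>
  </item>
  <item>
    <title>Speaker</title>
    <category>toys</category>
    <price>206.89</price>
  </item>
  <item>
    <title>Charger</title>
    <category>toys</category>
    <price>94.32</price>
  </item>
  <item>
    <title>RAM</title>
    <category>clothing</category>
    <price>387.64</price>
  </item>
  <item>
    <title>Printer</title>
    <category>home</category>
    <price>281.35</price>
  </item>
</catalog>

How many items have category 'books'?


Scanning <item> elements for <category>books</category>:
  Item 3: SSD -> MATCH
Count: 1

ANSWER: 1


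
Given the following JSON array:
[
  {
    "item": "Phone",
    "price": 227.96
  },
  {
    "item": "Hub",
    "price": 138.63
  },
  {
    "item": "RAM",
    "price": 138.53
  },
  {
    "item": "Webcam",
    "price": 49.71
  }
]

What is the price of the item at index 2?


Array index 2 -> RAM
price = 138.53

ANSWER: 138.53


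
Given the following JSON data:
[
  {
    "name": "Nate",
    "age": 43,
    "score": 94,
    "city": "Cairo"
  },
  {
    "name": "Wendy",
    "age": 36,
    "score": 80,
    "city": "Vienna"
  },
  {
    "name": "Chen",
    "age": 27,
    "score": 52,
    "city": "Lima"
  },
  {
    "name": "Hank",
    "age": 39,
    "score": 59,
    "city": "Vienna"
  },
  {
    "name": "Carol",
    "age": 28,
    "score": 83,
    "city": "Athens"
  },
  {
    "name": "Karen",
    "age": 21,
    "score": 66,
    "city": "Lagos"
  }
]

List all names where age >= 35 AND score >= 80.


Checking both conditions:
  Nate (age=43, score=94) -> YES
  Wendy (age=36, score=80) -> YES
  Chen (age=27, score=52) -> no
  Hank (age=39, score=59) -> no
  Carol (age=28, score=83) -> no
  Karen (age=21, score=66) -> no


ANSWER: Nate, Wendy


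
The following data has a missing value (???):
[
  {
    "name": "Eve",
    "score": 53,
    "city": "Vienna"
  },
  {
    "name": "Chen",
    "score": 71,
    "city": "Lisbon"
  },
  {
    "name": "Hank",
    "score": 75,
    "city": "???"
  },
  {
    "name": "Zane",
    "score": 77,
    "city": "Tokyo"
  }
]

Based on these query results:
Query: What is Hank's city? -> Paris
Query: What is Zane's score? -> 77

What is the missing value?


The missing value is Hank's city
From query: Hank's city = Paris

ANSWER: Paris


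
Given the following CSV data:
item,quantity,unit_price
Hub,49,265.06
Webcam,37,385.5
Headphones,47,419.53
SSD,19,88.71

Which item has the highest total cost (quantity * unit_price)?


Computing row totals:
  Hub: 12987.94
  Webcam: 14263.5
  Headphones: 19717.91
  SSD: 1685.49
Maximum: Headphones (19717.91)

ANSWER: Headphones


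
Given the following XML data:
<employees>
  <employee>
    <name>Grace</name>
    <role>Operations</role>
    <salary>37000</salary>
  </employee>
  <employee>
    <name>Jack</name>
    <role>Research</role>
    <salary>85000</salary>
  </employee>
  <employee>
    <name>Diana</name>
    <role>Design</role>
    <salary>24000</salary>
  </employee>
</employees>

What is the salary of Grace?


Searching for <employee> with <name>Grace</name>
Found at position 1
<salary>37000</salary>

ANSWER: 37000


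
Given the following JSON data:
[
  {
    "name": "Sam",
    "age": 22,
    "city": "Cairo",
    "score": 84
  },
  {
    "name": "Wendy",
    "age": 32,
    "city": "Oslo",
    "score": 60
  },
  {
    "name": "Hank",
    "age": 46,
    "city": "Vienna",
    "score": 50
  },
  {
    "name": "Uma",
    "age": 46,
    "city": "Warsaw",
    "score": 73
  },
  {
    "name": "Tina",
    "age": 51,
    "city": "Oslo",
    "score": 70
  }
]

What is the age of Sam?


Looking up record where name = Sam
Record index: 0
Field 'age' = 22

ANSWER: 22


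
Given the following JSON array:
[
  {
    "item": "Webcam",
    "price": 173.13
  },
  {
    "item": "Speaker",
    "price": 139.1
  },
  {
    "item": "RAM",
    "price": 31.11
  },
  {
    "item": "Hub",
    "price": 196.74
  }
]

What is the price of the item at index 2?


Array index 2 -> RAM
price = 31.11

ANSWER: 31.11


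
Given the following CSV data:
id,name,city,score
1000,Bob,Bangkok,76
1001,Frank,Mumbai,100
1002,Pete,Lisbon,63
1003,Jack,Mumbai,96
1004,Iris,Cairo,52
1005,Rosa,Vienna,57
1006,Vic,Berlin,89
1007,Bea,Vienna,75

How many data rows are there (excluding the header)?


Counting rows (excluding header):
Header: id,name,city,score
Data rows: 8

ANSWER: 8


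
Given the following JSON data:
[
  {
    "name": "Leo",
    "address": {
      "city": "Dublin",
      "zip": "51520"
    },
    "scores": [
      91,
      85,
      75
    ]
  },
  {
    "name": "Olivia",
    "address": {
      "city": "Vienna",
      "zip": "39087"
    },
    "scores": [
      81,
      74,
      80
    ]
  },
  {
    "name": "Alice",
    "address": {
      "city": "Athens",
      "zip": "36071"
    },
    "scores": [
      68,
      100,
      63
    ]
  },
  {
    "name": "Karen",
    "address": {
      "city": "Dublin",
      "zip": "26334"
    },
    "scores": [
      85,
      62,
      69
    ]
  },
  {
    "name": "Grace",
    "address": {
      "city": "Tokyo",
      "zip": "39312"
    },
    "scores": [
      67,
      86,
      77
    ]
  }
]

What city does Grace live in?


Path: records[4].address.city
Value: Tokyo

ANSWER: Tokyo


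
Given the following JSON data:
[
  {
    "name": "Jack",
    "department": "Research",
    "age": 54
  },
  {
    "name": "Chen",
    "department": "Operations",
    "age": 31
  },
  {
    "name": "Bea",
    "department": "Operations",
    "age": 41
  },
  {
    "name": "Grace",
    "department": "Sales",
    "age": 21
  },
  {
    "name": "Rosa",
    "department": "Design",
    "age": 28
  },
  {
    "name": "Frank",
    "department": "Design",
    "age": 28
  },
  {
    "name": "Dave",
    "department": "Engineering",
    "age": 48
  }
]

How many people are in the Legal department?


Scanning records for department = Legal
  No matches found
Count: 0

ANSWER: 0


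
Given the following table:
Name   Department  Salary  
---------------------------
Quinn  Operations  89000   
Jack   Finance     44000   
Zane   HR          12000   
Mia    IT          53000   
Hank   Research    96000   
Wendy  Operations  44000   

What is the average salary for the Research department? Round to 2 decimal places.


Research department members:
  Hank: 96000
Sum = 96000
Count = 1
Average = 96000 / 1 = 96000.00

ANSWER: 96000.00


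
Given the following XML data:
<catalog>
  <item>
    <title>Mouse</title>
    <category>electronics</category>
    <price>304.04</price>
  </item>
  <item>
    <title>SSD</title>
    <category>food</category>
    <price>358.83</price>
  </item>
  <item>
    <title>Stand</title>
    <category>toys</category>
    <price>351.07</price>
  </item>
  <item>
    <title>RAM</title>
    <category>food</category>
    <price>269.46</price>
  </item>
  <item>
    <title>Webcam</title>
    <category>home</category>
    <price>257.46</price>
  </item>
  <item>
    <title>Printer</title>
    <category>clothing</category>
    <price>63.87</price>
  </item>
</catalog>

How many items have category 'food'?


Scanning <item> elements for <category>food</category>:
  Item 2: SSD -> MATCH
  Item 4: RAM -> MATCH
Count: 2

ANSWER: 2


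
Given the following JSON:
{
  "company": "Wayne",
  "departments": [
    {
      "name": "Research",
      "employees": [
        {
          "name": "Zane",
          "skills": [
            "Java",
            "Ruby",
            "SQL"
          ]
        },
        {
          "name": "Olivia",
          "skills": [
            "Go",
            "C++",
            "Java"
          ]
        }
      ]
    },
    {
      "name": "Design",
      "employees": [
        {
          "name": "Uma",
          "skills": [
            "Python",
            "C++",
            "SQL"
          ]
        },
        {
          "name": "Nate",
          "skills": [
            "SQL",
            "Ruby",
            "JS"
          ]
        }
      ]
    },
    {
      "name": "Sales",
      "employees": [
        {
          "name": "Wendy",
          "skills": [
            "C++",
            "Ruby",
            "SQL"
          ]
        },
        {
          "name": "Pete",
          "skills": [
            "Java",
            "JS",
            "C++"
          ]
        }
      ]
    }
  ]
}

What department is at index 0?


Path: departments[0].name
Value: Research

ANSWER: Research


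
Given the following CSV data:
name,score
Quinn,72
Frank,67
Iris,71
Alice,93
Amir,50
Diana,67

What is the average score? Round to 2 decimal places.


Scores: 72, 67, 71, 93, 50, 67
Sum = 420
Count = 6
Average = 420 / 6 = 70.00

ANSWER: 70.00


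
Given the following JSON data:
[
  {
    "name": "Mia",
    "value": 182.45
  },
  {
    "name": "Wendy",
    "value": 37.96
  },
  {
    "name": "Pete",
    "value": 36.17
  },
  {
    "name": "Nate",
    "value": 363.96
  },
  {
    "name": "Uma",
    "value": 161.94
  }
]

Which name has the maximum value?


Comparing values:
  Mia: 182.45
  Wendy: 37.96
  Pete: 36.17
  Nate: 363.96
  Uma: 161.94
Maximum: Nate (363.96)

ANSWER: Nate


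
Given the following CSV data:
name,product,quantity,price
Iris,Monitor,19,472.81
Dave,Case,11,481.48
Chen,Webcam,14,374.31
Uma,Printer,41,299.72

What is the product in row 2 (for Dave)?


Row 2: Dave
Column 'product' = Case

ANSWER: Case


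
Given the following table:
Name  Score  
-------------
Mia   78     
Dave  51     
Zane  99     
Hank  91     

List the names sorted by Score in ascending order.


Sorting by Score (ascending):
  Dave: 51
  Mia: 78
  Hank: 91
  Zane: 99


ANSWER: Dave, Mia, Hank, Zane


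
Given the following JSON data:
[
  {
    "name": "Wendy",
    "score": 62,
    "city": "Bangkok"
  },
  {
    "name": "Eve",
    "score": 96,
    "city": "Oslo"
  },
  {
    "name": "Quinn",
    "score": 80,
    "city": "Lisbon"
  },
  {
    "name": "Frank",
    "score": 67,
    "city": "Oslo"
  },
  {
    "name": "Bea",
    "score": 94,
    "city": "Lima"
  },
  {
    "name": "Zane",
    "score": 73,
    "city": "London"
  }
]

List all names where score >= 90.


Filtering records where score >= 90:
  Wendy (score=62) -> no
  Eve (score=96) -> YES
  Quinn (score=80) -> no
  Frank (score=67) -> no
  Bea (score=94) -> YES
  Zane (score=73) -> no


ANSWER: Eve, Bea


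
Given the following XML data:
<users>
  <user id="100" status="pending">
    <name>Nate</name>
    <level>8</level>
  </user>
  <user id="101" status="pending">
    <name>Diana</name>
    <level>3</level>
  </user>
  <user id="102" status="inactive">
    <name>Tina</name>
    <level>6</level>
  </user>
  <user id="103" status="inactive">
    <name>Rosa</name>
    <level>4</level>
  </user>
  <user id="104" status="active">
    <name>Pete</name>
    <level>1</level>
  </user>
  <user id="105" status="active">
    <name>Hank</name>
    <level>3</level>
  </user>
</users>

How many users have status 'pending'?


Counting users with status='pending':
  Nate (id=100) -> MATCH
  Diana (id=101) -> MATCH
Count: 2

ANSWER: 2


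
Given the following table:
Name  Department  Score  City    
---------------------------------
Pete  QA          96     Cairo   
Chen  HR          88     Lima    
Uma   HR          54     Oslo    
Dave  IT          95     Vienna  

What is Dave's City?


Row 4: Dave
City = Vienna

ANSWER: Vienna


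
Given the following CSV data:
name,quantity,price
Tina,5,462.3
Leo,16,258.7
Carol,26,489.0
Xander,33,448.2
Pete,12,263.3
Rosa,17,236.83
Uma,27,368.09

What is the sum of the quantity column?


Values in 'quantity' column:
  Row 1: 5
  Row 2: 16
  Row 3: 26
  Row 4: 33
  Row 5: 12
  Row 6: 17
  Row 7: 27
Sum = 5 + 16 + 26 + 33 + 12 + 17 + 27 = 136

ANSWER: 136


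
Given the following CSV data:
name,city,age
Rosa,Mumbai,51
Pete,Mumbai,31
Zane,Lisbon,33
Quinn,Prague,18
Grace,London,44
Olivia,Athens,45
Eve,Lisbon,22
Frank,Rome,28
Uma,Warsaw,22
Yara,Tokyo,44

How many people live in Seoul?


Scanning city column for 'Seoul':
Total matches: 0

ANSWER: 0


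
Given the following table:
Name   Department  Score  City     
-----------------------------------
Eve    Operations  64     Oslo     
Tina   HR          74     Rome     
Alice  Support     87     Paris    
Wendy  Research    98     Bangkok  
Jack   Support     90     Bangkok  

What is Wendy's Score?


Row 4: Wendy
Score = 98

ANSWER: 98


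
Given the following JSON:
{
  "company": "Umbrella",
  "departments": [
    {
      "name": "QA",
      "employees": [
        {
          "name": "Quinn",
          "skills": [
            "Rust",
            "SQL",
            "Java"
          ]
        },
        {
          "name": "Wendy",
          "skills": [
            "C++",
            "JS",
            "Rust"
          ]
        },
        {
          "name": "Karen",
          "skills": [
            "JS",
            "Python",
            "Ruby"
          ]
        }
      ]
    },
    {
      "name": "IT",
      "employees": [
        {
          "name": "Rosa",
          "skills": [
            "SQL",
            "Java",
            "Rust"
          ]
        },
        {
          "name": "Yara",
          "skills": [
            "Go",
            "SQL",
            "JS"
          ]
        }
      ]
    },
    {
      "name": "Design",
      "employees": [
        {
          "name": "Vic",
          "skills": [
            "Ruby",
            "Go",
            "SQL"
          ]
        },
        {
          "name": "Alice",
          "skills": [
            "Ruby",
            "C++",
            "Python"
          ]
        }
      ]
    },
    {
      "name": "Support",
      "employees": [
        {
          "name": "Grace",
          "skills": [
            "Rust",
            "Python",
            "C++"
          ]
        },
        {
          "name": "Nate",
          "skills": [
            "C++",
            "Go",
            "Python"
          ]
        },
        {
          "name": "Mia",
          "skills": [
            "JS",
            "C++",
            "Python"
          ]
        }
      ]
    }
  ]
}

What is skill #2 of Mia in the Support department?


Path: departments[3].employees[2].skills[1]
Value: C++

ANSWER: C++


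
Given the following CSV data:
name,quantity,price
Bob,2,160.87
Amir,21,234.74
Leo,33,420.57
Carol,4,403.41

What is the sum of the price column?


Values in 'price' column:
  Row 1: 160.87
  Row 2: 234.74
  Row 3: 420.57
  Row 4: 403.41
Sum = 160.87 + 234.74 + 420.57 + 403.41 = 1219.59

ANSWER: 1219.59


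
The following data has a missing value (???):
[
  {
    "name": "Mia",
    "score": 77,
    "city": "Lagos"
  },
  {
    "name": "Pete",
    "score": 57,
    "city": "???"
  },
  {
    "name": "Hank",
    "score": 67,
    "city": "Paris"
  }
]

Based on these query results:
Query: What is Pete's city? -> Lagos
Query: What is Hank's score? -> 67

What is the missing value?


The missing value is Pete's city
From query: Pete's city = Lagos

ANSWER: Lagos


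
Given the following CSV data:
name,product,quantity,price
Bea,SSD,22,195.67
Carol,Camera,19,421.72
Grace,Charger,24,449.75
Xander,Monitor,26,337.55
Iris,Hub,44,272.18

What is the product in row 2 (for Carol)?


Row 2: Carol
Column 'product' = Camera

ANSWER: Camera


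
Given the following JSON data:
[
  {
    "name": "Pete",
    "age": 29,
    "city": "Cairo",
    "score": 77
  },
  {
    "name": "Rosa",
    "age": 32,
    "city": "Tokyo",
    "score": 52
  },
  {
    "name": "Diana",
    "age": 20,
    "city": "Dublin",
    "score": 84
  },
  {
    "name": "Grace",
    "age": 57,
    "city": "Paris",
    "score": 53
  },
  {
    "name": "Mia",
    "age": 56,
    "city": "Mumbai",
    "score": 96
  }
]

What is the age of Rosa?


Looking up record where name = Rosa
Record index: 1
Field 'age' = 32

ANSWER: 32


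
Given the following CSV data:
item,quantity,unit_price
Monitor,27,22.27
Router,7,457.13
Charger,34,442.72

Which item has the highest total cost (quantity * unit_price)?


Computing row totals:
  Monitor: 601.29
  Router: 3199.91
  Charger: 15052.48
Maximum: Charger (15052.48)

ANSWER: Charger


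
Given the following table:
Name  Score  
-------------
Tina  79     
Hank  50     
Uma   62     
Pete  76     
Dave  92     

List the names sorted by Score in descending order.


Sorting by Score (descending):
  Dave: 92
  Tina: 79
  Pete: 76
  Uma: 62
  Hank: 50


ANSWER: Dave, Tina, Pete, Uma, Hank


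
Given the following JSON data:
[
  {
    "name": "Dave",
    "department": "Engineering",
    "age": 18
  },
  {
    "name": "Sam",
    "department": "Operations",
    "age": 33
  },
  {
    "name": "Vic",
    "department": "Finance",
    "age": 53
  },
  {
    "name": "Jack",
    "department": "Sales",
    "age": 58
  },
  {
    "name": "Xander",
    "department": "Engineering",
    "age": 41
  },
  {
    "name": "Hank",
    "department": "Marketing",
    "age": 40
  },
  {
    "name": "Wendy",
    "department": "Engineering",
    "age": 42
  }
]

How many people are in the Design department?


Scanning records for department = Design
  No matches found
Count: 0

ANSWER: 0


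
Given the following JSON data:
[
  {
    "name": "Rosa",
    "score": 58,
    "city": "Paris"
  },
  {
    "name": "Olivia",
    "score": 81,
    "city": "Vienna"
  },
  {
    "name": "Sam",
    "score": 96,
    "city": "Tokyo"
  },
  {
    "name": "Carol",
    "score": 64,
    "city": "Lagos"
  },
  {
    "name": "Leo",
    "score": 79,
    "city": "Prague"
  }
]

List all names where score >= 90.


Filtering records where score >= 90:
  Rosa (score=58) -> no
  Olivia (score=81) -> no
  Sam (score=96) -> YES
  Carol (score=64) -> no
  Leo (score=79) -> no


ANSWER: Sam


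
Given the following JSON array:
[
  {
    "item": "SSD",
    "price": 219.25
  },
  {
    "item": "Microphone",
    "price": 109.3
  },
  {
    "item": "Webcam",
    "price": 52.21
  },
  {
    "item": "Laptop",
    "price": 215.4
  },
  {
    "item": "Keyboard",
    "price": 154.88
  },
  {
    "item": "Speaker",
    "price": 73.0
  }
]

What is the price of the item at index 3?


Array index 3 -> Laptop
price = 215.4

ANSWER: 215.4


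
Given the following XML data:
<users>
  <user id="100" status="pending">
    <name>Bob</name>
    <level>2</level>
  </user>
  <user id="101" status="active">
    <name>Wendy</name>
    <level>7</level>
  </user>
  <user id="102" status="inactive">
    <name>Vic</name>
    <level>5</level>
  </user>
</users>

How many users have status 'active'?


Counting users with status='active':
  Wendy (id=101) -> MATCH
Count: 1

ANSWER: 1


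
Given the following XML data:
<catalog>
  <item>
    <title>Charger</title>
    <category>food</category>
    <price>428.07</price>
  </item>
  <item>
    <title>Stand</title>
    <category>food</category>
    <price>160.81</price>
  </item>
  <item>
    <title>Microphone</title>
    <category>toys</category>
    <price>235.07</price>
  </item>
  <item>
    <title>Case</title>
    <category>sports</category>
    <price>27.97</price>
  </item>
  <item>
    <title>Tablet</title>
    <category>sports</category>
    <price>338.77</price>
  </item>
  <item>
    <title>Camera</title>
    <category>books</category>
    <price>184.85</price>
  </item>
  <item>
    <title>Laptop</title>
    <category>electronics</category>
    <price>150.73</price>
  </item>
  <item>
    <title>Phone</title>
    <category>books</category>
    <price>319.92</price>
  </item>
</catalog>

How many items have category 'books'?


Scanning <item> elements for <category>books</category>:
  Item 6: Camera -> MATCH
  Item 8: Phone -> MATCH
Count: 2

ANSWER: 2


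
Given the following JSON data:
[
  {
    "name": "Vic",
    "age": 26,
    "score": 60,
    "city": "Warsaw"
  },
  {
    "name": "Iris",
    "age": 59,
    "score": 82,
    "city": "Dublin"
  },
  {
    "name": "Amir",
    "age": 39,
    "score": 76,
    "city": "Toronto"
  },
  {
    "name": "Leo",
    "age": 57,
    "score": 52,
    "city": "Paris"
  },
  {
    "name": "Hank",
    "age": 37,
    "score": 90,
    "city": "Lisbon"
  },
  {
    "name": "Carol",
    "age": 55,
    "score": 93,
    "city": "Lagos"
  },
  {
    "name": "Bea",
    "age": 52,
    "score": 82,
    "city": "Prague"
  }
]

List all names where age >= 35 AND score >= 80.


Checking both conditions:
  Vic (age=26, score=60) -> no
  Iris (age=59, score=82) -> YES
  Amir (age=39, score=76) -> no
  Leo (age=57, score=52) -> no
  Hank (age=37, score=90) -> YES
  Carol (age=55, score=93) -> YES
  Bea (age=52, score=82) -> YES


ANSWER: Iris, Hank, Carol, Bea


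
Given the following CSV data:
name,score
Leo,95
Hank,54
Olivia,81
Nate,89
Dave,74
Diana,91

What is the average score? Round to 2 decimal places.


Scores: 95, 54, 81, 89, 74, 91
Sum = 484
Count = 6
Average = 484 / 6 = 80.67

ANSWER: 80.67


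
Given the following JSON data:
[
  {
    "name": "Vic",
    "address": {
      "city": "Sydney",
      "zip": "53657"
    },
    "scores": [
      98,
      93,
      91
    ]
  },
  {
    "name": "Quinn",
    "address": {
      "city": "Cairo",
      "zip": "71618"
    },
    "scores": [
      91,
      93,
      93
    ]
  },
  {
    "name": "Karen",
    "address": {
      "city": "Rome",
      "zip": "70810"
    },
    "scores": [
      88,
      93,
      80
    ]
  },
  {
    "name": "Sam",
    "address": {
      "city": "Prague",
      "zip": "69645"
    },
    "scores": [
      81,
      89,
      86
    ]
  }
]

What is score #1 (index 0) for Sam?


Path: records[3].scores[0]
Value: 81

ANSWER: 81


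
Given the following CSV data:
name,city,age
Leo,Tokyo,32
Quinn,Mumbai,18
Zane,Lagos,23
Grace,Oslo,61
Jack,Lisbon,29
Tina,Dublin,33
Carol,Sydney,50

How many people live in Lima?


Scanning city column for 'Lima':
Total matches: 0

ANSWER: 0


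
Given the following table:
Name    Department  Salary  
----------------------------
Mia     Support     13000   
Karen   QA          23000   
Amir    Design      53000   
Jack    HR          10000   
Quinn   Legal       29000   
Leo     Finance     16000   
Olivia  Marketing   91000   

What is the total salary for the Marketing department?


Marketing department members:
  Olivia: 91000
Total = 91000 = 91000

ANSWER: 91000


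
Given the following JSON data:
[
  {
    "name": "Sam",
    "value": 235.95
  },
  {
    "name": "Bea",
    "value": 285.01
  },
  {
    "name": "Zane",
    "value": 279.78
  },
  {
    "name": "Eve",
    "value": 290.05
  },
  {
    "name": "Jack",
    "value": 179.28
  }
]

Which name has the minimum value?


Comparing values:
  Sam: 235.95
  Bea: 285.01
  Zane: 279.78
  Eve: 290.05
  Jack: 179.28
Minimum: Jack (179.28)

ANSWER: Jack


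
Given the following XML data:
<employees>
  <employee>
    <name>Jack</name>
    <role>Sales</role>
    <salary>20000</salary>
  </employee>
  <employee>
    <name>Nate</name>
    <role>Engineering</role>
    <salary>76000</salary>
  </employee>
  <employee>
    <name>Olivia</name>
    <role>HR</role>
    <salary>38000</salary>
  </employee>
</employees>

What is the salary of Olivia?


Searching for <employee> with <name>Olivia</name>
Found at position 3
<salary>38000</salary>

ANSWER: 38000


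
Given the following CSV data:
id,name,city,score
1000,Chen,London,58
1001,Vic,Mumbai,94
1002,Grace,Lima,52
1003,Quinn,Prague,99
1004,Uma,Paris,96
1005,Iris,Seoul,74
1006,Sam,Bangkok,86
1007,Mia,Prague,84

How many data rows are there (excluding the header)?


Counting rows (excluding header):
Header: id,name,city,score
Data rows: 8

ANSWER: 8


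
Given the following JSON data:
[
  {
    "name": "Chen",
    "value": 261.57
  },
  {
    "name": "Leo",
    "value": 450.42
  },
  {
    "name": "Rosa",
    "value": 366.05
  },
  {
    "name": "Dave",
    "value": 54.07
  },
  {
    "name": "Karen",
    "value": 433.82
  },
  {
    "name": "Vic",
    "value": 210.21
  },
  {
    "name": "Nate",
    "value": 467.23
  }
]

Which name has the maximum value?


Comparing values:
  Chen: 261.57
  Leo: 450.42
  Rosa: 366.05
  Dave: 54.07
  Karen: 433.82
  Vic: 210.21
  Nate: 467.23
Maximum: Nate (467.23)

ANSWER: Nate


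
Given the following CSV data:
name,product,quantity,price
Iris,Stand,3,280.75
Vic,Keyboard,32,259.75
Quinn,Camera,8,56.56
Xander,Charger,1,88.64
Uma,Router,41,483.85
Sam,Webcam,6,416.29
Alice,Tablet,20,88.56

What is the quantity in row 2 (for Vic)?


Row 2: Vic
Column 'quantity' = 32

ANSWER: 32


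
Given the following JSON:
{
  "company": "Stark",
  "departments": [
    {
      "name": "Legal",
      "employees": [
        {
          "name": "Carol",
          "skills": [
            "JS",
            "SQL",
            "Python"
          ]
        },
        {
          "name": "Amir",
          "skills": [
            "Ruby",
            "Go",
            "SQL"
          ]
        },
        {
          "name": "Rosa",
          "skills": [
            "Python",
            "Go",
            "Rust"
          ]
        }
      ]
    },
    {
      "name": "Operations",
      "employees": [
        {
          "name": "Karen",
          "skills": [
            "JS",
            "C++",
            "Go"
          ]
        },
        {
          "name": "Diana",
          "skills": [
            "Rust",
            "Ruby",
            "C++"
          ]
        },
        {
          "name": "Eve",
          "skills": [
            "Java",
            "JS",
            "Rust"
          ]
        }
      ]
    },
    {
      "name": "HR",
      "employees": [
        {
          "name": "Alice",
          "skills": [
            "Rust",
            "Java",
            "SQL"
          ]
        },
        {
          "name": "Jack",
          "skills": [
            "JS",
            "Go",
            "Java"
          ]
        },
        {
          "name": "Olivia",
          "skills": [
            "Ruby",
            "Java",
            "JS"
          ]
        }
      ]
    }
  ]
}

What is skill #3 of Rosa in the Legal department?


Path: departments[0].employees[2].skills[2]
Value: Rust

ANSWER: Rust


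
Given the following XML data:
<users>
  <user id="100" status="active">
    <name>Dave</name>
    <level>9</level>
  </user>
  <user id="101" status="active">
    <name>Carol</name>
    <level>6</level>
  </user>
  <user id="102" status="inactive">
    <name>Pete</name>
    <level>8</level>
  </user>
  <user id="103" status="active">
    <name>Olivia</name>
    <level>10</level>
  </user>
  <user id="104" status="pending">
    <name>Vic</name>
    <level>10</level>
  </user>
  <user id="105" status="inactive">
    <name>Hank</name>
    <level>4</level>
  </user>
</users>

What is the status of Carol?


Finding user with name = Carol
user id="101" status="active"

ANSWER: active
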